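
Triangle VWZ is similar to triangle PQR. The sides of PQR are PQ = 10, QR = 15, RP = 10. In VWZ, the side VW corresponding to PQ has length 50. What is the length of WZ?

Since the triangles are similar, the ratio of corresponding sides is constant.
Scale factor k = VW / PQ = 50 / 10 = 5
WZ = k * QR = 5 * 15 = 75

75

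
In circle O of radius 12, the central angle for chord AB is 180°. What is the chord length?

Drop a perpendicular from the center to the chord, bisecting both the chord and the central angle.
Each half-chord = r sin(θ/2) = 12 sin(90°).
The full chord = 2 × 12 × sin(90°) = 24.

24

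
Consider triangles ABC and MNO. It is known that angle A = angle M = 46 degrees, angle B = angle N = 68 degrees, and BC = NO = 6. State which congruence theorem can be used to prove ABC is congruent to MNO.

Consider the given information: angle A = angle M = 46 degrees, angle B = angle N = 68 degrees, and BC = NO = 6
This is not SAS or HL: SAS requires two sides and the included angle between them. HL only applies to right triangles with matching hypotenuse and leg.
The correct criterion is AAS. Two pairs of corresponding angles and a non-included side are equal (Angle-Angle-Side).

AAS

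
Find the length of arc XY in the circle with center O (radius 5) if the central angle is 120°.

The full circumference is 2πr = 2π(5) = 10*pi.
The arc spans 120° out of 360°, which is a fraction of 1/3.
Arc length = 10*pi × 1/3 = 10*pi/3.

10*pi/3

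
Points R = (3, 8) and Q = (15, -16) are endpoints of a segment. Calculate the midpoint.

The midpoint is the average of the coordinates:
x: (3 + 15)/2 = 9
y: (8 + -16)/2 = -4
Midpoint = (9, -4)

(9, -4)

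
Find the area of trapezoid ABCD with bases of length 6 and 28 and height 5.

Area of a trapezoid = (base1 + base2) * height / 2
Area = (6 + 28) * 5 / 2
Area = 34 * 5 / 2
Area = 170 / 2
Area = 85

85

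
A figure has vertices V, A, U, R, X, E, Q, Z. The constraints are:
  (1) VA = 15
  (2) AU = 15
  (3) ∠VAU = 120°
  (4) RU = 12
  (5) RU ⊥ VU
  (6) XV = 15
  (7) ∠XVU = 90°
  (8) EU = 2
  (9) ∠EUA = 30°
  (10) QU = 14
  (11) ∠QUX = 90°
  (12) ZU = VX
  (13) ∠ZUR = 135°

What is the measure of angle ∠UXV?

Step 1: By the law of cosines on triangle UAV: UV² = 15² + 15² − 2·15·15·cos(120°) = 675, so UV = 15·√3.
Step 2: By the law of cosines on triangle XVU: XU² = 15² + (15·√3)² − 2·15·15·√3·cos(90°) = 900, so XU = 30.
Step 3: By the inverse law of cosines on triangle UXV: cos(∠UXV) = (30² + 15² − (15·√3)²) / (2·30·15) = 450/900 = 0.5, so ∠UXV = 60°.

Therefore, the measure of angle ∠UXV = 60°.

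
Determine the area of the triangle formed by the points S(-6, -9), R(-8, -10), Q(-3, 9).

Shoelace: Area = (1/2)|-6(-10-9) + -8(9--9) + -3(-9--10)| = (1/2)(33) = 33/2

33/2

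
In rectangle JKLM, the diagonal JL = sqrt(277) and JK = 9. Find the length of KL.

Using the Pythagorean theorem: d^2 = a^2 + b^2
b^2 = d^2 - a^2
b^2 = 277 - 81
b^2 = 196
b = sqrt(196) = 14

14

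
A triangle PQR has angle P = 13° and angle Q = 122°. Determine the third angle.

The interior angles sum to 180°: angle R = 180 - 13 - 122 = 45°.
The triangle is obtuse (angles 13°, 122°, 45°).

45 degrees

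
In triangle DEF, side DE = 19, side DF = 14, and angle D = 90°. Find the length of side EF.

By the law of cosines: EF^2 = DE^2 + DF^2 - 2*DE*DF*cos(D)
EF^2 = 19^2 + 14^2 - 2*19*14*cos(90°)
EF^2 = 361 + 196 - 532*(0)
EF^2 = 557
EF = sqrt(557)

sqrt(557)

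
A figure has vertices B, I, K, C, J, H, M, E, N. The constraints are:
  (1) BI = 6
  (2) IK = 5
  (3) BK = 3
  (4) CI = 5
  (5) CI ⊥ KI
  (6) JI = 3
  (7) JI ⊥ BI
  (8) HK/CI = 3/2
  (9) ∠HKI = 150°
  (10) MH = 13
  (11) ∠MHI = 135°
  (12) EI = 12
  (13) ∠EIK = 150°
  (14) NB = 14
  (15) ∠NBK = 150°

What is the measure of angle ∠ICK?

Step 1: By the law of cosines on triangle CIK: CK² = 5² + 5² − 2·5·5·cos(90°) = 50, so CK = 5·√2.
Step 2: By the inverse law of cosines on triangle ICK: cos(∠ICK) = (5² + (5·√2)² − 5²) / (2·5·5·√2) = 50/70.71 = 0.7071, so ∠ICK = 45°.

Therefore, the measure of angle ∠ICK = 45°.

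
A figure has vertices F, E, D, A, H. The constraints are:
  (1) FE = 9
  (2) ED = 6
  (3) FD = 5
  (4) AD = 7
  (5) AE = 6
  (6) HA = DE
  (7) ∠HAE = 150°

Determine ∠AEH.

From the given relations: HA = DE = 6.
Step 1: By the law of cosines on triangle EAH: EH² = 6² + 6² − 2·6·6·cos(150°) = 134.35, so EH ≈ 11.59.
Step 2: By the inverse law of cosines on triangle AEH: cos(∠AEH) = (6² + 11.59² − 6²) / (2·6·11.59) = 134.35/139.09 = 0.9659, so ∠AEH = 15°.

Therefore, the measure of angle ∠AEH = 15°.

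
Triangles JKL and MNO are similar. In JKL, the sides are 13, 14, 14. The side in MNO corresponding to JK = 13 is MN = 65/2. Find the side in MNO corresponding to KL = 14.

k = 65/2/13 = 5/2. NO = 5/2 * 14 = 35.

35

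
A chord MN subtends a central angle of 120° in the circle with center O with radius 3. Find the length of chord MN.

Chord = 2(3) sin(60°) = 3*sqrt(3)

3*sqrt(3)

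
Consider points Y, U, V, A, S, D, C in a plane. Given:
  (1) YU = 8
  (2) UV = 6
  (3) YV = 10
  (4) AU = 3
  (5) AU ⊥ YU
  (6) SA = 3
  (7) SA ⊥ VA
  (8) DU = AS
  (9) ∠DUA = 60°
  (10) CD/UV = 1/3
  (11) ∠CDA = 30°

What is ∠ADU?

From the given relations: DU = AS = 3.
Step 1: By the law of cosines on triangle DUA: DA² = 3² + 3² − 2·3·3·cos(60°) = 9, so DA = 3.
Step 2: By the inverse law of cosines on triangle ADU: cos(∠ADU) = (3² + 3² − 3²) / (2·3·3) = 9/18 = 0.5, so ∠ADU = 60°.

Therefore, the measure of angle ∠ADU = 60°.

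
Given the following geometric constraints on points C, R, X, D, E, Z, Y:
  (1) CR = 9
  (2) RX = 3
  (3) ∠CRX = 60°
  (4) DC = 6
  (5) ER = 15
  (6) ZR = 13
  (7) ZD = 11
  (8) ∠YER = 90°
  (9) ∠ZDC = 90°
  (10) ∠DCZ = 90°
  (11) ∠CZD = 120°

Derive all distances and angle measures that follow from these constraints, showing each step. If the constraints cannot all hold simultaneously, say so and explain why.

These constraints are not satisfiable: (9), (10) and (11) are the three interior angles of triangle ZDC, which must sum to 180°, but 90° + 90° + 120° = 300°. No planar figure meets all of them, so nothing further can be derived.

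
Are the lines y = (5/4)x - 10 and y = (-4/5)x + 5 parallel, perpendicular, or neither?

Slope of line 1: m1 = 5/4
Slope of line 2: m2 = -4/5
m1 * m2 = (5/4) * (-4/5) = -1 = -1, so the lines are perpendicular.

Perpendicular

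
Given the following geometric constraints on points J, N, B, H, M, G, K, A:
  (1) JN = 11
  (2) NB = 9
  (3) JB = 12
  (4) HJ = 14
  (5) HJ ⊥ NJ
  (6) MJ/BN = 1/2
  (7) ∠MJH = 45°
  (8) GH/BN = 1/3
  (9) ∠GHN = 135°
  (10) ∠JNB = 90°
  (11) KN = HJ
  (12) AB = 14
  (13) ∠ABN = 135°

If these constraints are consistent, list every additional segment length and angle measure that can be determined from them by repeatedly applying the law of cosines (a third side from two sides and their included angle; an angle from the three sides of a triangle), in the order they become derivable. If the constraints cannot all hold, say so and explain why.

These constraints are not satisfiable: (1), (2) and (3) fix all three sides of triangle JNB, so by the law of cosines cos(∠JNB) = (11² + 9² − 12²) / (2·11·9) = 0.2929, i.e. ∠JNB ≈ 72.97°, which contradicts (10) ∠JNB = 90°. No planar figure meets all of them, so nothing further can be derived.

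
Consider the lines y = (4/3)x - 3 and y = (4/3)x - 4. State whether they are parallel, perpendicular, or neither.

Slope of line 1: m1 = 4/3
Slope of line 2: m2 = 4/3
Since m1 = m2 = 4/3, the lines are parallel.

Parallel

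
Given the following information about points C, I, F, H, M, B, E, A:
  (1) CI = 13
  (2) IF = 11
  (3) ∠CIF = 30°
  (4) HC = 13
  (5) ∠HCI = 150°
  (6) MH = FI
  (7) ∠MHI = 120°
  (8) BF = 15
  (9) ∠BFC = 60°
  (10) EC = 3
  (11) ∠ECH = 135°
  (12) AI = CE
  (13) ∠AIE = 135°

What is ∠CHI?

Step 1: By the law of cosines on triangle HCI: HI² = 13² + 13² − 2·13·13·cos(150°) = 630.72, so HI ≈ 25.11.
Step 2: By the inverse law of cosines on triangle CHI: cos(∠CHI) = (13² + 25.11² − 13²) / (2·13·25.11) = 630.72/652.97 = 0.9659, so ∠CHI = 15°.

Therefore, the measure of angle ∠CHI = 15°.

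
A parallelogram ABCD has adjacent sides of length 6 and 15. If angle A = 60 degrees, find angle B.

In a parallelogram, consecutive angles are supplementary (sum to 180°).
angle B = 180 - angle A
angle B = 180 - 60
angle B = 120 degrees

120 degrees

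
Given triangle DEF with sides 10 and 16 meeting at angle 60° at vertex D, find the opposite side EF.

By the law of cosines: EF^2 = DE^2 + DF^2 - 2*DE*DF*cos(D)
EF^2 = 10^2 + 16^2 - 2*10*16*cos(60°)
EF^2 = 100 + 256 - 320*(1/2)
EF^2 = 196
EF = 14

14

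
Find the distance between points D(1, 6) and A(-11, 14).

d = sqrt((-11 - 1)^2 + (14 - 6)^2)
d = sqrt(-12^2 + 8^2)
d = sqrt(144 + 64)
d = sqrt(208) = 4*sqrt(13)

4*sqrt(13)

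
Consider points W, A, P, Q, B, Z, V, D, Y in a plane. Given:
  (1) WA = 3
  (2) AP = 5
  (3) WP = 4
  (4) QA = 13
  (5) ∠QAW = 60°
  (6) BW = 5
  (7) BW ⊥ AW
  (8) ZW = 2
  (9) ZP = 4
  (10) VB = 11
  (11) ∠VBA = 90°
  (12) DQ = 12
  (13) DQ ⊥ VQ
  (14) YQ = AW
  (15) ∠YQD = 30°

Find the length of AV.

Step 1: By the law of cosines on triangle BWA: BA² = 5² + 3² − 2·5·3·cos(90°) = 34, so BA = √34.
Step 2: By the law of cosines on triangle ABV: AV² = √34² + 11² − 2·√34·11·cos(90°) = 155, so AV = √155.

Therefore, the length of AV = √155.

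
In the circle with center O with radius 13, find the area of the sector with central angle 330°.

The full circle has area πr² = π(13)² = 169*pi.
The sector covers 330° out of 360°, a fraction of 11/12.
Sector area = 169*pi × 11/12 = 1859*pi/12.

1859*pi/12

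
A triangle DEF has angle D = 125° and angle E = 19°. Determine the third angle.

The interior angles sum to 180°: angle F = 180 - 125 - 19 = 36°.
The triangle is obtuse (angles 125°, 19°, 36°).

36 degrees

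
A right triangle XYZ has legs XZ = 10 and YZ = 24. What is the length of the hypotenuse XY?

By the Pythagorean theorem: XY^2 = XZ^2 + YZ^2
XY^2 = 10^2 + 24^2 = 100 + 576 = 676
XY = sqrt(676) = 26

26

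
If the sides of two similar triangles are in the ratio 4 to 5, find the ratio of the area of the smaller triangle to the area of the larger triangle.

Area ratio = (side ratio)^2 = (4/5)^2 = 16:25.

16:25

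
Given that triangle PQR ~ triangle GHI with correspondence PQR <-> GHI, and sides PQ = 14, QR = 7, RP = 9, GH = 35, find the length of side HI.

Similar triangles have proportional sides. Setting up the proportion:
GH / PQ = HI / QR
35 / 14 = HI / 7
HI = 7 * 35 / 14 = 35/2.

35/2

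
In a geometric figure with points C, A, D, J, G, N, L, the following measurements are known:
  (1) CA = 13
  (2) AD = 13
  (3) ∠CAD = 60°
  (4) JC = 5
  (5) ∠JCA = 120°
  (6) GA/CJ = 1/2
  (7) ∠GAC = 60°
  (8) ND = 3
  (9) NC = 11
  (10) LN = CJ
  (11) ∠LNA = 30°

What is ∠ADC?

Step 1: By the law of cosines on triangle DAC: DC² = 13² + 13² − 2·13·13·cos(60°) = 169, so DC = 13.
Step 2: By the inverse law of cosines on triangle ADC: cos(∠ADC) = (13² + 13² − 13²) / (2·13·13) = 169/338 = 0.5, so ∠ADC = 60°.

Therefore, the measure of angle ∠ADC = 60°.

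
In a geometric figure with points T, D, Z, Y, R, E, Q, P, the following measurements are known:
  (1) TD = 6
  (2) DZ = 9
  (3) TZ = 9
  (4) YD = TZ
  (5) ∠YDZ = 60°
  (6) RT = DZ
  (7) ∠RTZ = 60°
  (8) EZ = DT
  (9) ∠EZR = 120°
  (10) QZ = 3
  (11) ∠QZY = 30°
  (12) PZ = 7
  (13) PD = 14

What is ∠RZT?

From the given relations: RT = DZ = 9.
Step 1: By the law of cosines on triangle ZTR: ZR² = 9² + 9² − 2·9·9·cos(60°) = 81, so ZR = 9.
Step 2: By the inverse law of cosines on triangle RZT: cos(∠RZT) = (9² + 9² − 9²) / (2·9·9) = 81/162 = 0.5, so ∠RZT = 60°.

Therefore, the measure of angle ∠RZT = 60°.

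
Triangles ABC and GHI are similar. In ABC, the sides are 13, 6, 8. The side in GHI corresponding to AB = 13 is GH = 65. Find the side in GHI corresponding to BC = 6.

Similar triangles have proportional sides. Setting up the proportion:
GH / AB = HI / BC
65 / 13 = HI / 6
HI = 6 * 65 / 13 = 30.

30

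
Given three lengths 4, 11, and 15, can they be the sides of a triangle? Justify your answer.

The longest side is 15. The other two sides sum to 4 + 11 = 15.
Since 15 ≤ 15, the two shorter sides cannot reach around to close the triangle.

No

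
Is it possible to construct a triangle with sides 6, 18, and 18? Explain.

Yes.
The triangle inequality requires that the sum of any two sides exceeds the third.
Here 6 + 18 = 24 > 18, so the condition is met.

Yes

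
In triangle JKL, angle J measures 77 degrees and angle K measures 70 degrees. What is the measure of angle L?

angle L = 180 - 77 - 70 = 33 degrees.

33 degrees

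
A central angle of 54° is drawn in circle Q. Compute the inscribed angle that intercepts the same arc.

By the inscribed angle theorem, the inscribed angle is half the central angle.
Inscribed angle = 54° / 2 = 27°

27°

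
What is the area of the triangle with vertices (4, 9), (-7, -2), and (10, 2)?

Shoelace: Area = (1/2)|4(-2-2) + -7(2-9) + 10(9--2)| = (1/2)(143) = 143/2

143/2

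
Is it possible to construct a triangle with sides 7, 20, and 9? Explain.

Check the triangle inequality: 7 + 9 = 16 ≤ 20.
Since the sum of two sides does not exceed the third, no triangle can be formed.

No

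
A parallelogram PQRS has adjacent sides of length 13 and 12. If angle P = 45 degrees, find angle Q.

In a parallelogram, consecutive angles are supplementary (sum to 180°).
angle Q = 180 - angle P
angle Q = 180 - 45
angle Q = 135 degrees

135 degrees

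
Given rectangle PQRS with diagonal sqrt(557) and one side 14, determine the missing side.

b = sqrt(d^2 - a^2) = sqrt(557 - 196) = sqrt(361) = 19

19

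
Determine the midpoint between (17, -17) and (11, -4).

M = ((x₁ + x₂)/2, (y₁ + y₂)/2)
= ((17 + 11)/2, (-17 + -4)/2)
= (28/2, -21/2) = (14, -21/2)

(14, -21/2)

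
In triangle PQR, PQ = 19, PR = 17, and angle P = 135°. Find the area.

When two sides and the included angle are known, the area formula is (1/2)ab sin(C).
The height from one side to the opposite vertex is 17 sin(135°) = 17*sqrt(2)/2.
Area = (1/2) * 19 * 17*sqrt(2)/2 = 323*sqrt(2)/4.

323*sqrt(2)/4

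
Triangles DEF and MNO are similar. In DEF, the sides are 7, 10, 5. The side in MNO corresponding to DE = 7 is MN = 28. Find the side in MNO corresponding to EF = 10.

Similar triangles have proportional sides. Setting up the proportion:
MN / DE = NO / EF
28 / 7 = NO / 10
NO = 10 * 28 / 7 = 40.

40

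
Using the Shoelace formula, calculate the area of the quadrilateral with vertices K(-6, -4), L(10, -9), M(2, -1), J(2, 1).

The Shoelace formula works by pairing each vertex with the next (cycling back to the first).
For each pair, compute x_i*y_(i+1) - x_(i+1)*y_i:
  (-6*-9 - 10*-4) = 94
  (10*-1 - 2*-9) = 8
  (2*1 - 2*-1) = 4
  (2*-4 - -6*1) = -2
Taking half the absolute value of the total: Area = (1/2)(104) = 52.

52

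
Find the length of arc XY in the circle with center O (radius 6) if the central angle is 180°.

Arc length = 2πr × θ/360
= 2π × 6 × 1/2
= 6*pi

6*pi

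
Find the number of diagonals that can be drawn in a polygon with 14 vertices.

Total line segments between 14 vertices = C(14,2) = 91.
Subtract the 14 sides: 91 - 14 = 77 diagonals.

77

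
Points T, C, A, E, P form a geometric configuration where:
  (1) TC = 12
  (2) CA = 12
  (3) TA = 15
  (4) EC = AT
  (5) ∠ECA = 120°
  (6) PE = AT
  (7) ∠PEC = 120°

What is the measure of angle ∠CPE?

From the given relations: PE = AT = 15; EC = AT = 15.
Step 1: By the law of cosines on triangle PEC: PC² = 15² + 15² − 2·15·15·cos(120°) = 675, so PC = 15·√3.
Step 2: By the inverse law of cosines on triangle CPE: cos(∠CPE) = ((15·√3)² + 15² − 15²) / (2·15·√3·15) = 675/779.42 = 0.866, so ∠CPE = 30°.

Therefore, the measure of angle ∠CPE = 30°.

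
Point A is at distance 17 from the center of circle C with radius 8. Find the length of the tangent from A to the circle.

Let T be the point of tangency. Then CT ⊥ AT (radius ⊥ tangent).
In right triangle CTA: CA² = CT² + AT²
17² = 8² + AT²
AT² = 225, AT = 15

15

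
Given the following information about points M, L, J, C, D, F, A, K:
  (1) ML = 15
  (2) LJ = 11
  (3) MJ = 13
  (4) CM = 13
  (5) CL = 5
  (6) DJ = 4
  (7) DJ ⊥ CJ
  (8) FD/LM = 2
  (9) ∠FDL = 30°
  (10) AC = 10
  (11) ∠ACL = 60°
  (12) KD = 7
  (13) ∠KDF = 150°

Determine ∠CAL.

Step 1: By the law of cosines on triangle ACL: AL² = 10² + 5² − 2·10·5·cos(60°) = 75, so AL = 5·√3.
Step 2: By the inverse law of cosines on triangle CAL: cos(∠CAL) = (10² + (5·√3)² − 5²) / (2·10·5·√3) = 150/173.21 = 0.866, so ∠CAL = 30°.

Therefore, the measure of angle ∠CAL = 30°.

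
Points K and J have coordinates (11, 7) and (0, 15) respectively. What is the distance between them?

d = sqrt((-11)^2 + (8)^2) = sqrt(185)

sqrt(185)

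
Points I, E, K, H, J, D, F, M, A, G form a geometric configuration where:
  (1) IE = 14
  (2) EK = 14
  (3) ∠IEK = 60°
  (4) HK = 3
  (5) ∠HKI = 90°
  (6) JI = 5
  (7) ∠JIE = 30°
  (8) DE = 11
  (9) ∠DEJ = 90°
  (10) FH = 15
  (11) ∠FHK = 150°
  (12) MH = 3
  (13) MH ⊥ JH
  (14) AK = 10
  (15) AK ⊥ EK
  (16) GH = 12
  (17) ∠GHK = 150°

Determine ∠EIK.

Step 1: By the law of cosines on triangle IEK: IK² = 14² + 14² − 2·14·14·cos(60°) = 196, so IK = 14.
Step 2: By the inverse law of cosines on triangle EIK: cos(∠EIK) = (14² + 14² − 14²) / (2·14·14) = 196/392 = 0.5, so ∠EIK = 60°.

Therefore, the measure of angle ∠EIK = 60°.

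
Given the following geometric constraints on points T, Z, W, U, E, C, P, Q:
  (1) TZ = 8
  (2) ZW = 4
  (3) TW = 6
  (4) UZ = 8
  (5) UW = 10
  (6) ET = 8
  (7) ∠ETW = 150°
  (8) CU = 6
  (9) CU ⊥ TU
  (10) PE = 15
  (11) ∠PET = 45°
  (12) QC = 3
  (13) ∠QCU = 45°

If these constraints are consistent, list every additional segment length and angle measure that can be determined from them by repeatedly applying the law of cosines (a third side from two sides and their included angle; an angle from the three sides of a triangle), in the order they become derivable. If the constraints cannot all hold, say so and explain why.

The constraints are consistent. Derivable facts, in order:
After 1 step:
- TP ≈ 10.92
- UQ ≈ 4.42
- WE ≈ 13.53
- ∠TWZ = 104.48°
- ∠TZW = 46.57°
- ∠UWZ = 49.46°
- ∠UZW = 108.21°
- ∠WTZ = 28.96°
- ∠WUZ = 22.33°
After 2 steps:
- ∠CQU = 106.32°
- ∠CUQ = 28.68°
- ∠EPT = 31.19°
- ∠ETP = 103.81°
- ∠EWT = 17.19°
- ∠TEW = 12.81°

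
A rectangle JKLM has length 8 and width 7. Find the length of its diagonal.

Using the Pythagorean theorem:
d² = 8² + 7² = 64 + 49 = 113
d = sqrt(113)

sqrt(113)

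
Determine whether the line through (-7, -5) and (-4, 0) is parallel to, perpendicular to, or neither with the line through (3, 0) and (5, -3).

Slope of line 1: m1 = (0 - -5)/(-4 - -7) = 5/3 = 5/3
Slope of line 2: m2 = (-3 - 0)/(5 - 3) = -3/2 = -3/2
m1 != m2 and m1*m2 = -5/2 != -1. Neither.

Neither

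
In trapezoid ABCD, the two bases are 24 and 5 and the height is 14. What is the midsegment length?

The midsegment (median) of a trapezoid connects the midpoints of the non-parallel sides.
Its length is the average of the two bases: (24 + 5) / 2 = 29/2.

29/2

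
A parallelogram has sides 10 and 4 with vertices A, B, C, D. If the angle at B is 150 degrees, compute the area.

The area of a parallelogram equals the product of two adjacent sides times the sine of the included angle.
This is because the height equals 4 * sin(150°) = 2.
Area = 10 * 2 = 20

20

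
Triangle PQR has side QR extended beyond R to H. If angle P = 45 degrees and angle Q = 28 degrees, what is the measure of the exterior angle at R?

Exterior angle = 45 + 28 = 73 degrees (exterior angle theorem).

73 degrees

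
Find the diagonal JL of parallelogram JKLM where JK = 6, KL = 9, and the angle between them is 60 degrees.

Law of cosines: d^2 = 6^2 + 9^2 - 2(6)(9)cos(60°) = 63, so d = 3*sqrt(7).

3*sqrt(7)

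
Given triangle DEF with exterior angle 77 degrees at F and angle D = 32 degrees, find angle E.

The exterior angle theorem states that an exterior angle equals the sum of the two non-adjacent interior angles.
So 77 = 32 + angle E, which gives angle E = 77 - 32 = 45 degrees.

45 degrees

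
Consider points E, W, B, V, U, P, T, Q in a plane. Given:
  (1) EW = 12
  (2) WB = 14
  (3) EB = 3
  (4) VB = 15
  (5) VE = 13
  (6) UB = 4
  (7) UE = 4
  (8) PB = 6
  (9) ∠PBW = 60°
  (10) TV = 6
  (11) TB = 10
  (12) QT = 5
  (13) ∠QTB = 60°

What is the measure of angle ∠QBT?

Step 1: By the law of cosines on triangle BTQ: BQ² = 10² + 5² − 2·10·5·cos(60°) = 75, so BQ = 5·√3.
Step 2: By the inverse law of cosines on triangle QBT: cos(∠QBT) = ((5·√3)² + 10² − 5²) / (2·5·√3·10) = 150/173.21 = 0.866, so ∠QBT = 30°.

Therefore, the measure of angle ∠QBT = 30°.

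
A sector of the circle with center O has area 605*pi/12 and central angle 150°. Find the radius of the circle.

Sector area A = πr² × θ/360, so r² = 360A / (πθ).
r² = 360 × 605*pi/12 / (π × 150)
r² = 121
r = 11

11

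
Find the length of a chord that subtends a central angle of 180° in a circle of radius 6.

Chord = 2(6) sin(90°) = 12

12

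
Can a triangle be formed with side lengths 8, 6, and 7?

Check all three triangle inequalities:
8 + 6 = 14 > 7 ✓
8 + 7 = 15 > 6 ✓
6 + 7 = 13 > 8 ✓
All conditions hold, so these sides form a valid triangle.

Yes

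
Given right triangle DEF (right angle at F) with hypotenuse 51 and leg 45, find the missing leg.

By the Pythagorean theorem: EF^2 = DE^2 - DF^2
EF^2 = 51^2 - 45^2 = 2601 - 2025 = 576
EF = sqrt(576) = 24

24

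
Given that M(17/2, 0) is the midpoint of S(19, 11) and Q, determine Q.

Using the midpoint formula: M = ((x1 + x2)/2, (y1 + y2)/2)
We know M = (17/2, 0) and S = (19, 11)
For x: 17/2 = (19 + x2)/2, so x2 = 2*17/2 - 19 = -2
For y: 0 = (11 + y2)/2, so y2 = 2*0 - 11 = -11
Q = (-2, -11)

(-2, -11)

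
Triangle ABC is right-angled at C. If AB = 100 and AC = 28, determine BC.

By the Pythagorean theorem: BC^2 = AB^2 - AC^2
BC^2 = 100^2 - 28^2 = 10000 - 784 = 9216
BC = sqrt(9216) = 96

96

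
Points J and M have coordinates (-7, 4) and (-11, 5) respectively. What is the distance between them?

d = sqrt((-11 - -7)^2 + (5 - 4)^2)
d = sqrt(-4^2 + 1^2)
d = sqrt(16 + 1)
d = sqrt(17)

sqrt(17)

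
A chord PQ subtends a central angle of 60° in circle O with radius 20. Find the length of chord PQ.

Chord length = 2r sin(θ/2)
= 2 × 20 × sin(60°/2)
= 2 × 20 × sin(30°)
= 20

20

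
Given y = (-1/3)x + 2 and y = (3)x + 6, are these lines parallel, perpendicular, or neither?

Slope of line 1: m1 = -1/3
Slope of line 2: m2 = 3
m1 * m2 = (-1/3) * (3) = -1 = -1, so the lines are perpendicular.

Perpendicular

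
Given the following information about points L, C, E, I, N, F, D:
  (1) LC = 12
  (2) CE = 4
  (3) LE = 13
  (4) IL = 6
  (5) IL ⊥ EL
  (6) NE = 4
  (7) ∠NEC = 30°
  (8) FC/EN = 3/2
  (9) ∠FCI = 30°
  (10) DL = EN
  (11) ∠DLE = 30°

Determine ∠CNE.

Step 1: By the law of cosines on triangle NEC: NC² = 4² + 4² − 2·4·4·cos(30°) = 4.29, so NC ≈ 2.07.
Step 2: By the inverse law of cosines on triangle CNE: cos(∠CNE) = (2.07² + 4² − 4²) / (2·2.07·4) = 4.29/16.56 = 0.2588, so ∠CNE = 75°.

Therefore, the measure of angle ∠CNE = 75°.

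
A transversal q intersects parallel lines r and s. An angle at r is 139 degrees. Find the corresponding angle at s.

Corresponding angles are equal: 139 degrees.

139 degrees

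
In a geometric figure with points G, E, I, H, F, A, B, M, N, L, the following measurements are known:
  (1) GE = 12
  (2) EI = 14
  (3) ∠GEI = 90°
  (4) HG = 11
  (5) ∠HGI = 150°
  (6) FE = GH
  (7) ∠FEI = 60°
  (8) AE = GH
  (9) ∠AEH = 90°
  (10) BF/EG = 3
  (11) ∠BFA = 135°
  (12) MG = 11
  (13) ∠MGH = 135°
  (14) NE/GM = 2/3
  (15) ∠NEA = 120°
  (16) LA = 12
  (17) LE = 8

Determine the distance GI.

Step 1: By the law of cosines on triangle GEI: GI² = 12² + 14² − 2·12·14·cos(90°) = 340, so GI = 2·√85.

Therefore, the length of GI = 2·√85.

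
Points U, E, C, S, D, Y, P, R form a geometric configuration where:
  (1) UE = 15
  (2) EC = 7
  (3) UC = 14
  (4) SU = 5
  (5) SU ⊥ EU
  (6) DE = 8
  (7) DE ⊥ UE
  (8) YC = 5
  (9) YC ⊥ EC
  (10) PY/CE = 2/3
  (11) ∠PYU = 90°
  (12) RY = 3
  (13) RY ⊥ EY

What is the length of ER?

Step 1: By the law of cosines on triangle ECY: EY² = 7² + 5² − 2·7·5·cos(90°) = 74, so EY = √74.
Step 2: By the law of cosines on triangle EYR: ER² = √74² + 3² − 2·√74·3·cos(90°) = 83, so ER = √83.

Therefore, the length of ER = √83.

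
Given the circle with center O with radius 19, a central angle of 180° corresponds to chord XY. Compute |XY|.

Chord length = 2r sin(θ/2)
= 2 × 19 × sin(180°/2)
= 2 × 19 × sin(90°)
= 38

38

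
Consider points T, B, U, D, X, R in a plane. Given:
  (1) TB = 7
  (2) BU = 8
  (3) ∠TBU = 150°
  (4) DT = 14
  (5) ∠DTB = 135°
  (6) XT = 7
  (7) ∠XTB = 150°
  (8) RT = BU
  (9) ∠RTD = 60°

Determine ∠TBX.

Step 1: By the law of cosines on triangle BTX: BX² = 7² + 7² − 2·7·7·cos(150°) = 182.87, so BX ≈ 13.52.
Step 2: By the inverse law of cosines on triangle TBX: cos(∠TBX) = (7² + 13.52² − 7²) / (2·7·13.52) = 182.87/189.32 = 0.9659, so ∠TBX = 15°.

Therefore, the measure of angle ∠TBX = 15°.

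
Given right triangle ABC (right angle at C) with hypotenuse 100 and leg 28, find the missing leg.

By the Pythagorean theorem: BC^2 = AB^2 - AC^2
BC^2 = 100^2 - 28^2 = 10000 - 784 = 9216
BC = sqrt(9216) = 96

96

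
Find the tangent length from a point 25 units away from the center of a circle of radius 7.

Let T be the point of tangency. Then QT ⊥ XT (radius ⊥ tangent).
In right triangle QTX: QX² = QT² + XT²
25² = 7² + XT²
XT² = 576, XT = 24

24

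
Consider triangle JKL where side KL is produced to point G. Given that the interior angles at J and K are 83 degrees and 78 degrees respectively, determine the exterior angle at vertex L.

Exterior angle = 83 + 78 = 161 degrees (exterior angle theorem).

161 degrees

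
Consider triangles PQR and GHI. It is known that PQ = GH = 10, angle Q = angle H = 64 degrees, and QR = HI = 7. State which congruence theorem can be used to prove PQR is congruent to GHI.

The given information matches SAS: Two pairs of corresponding sides and the included angle are equal (Side-Angle-Side).

SAS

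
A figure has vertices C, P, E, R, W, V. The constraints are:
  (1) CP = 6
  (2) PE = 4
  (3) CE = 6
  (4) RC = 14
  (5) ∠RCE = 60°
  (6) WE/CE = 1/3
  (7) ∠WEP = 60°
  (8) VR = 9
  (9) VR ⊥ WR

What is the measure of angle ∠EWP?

From the given relations: WE = 1/3·CE = 1/3·6 = 2.
Step 1: By the law of cosines on triangle WEP: WP² = 2² + 4² − 2·2·4·cos(60°) = 12, so WP = 2·√3.
Step 2: By the inverse law of cosines on triangle EWP: cos(∠EWP) = (2² + (2·√3)² − 4²) / (2·2·2·√3) = 0/13.86 = 0, so ∠EWP = 90°.

Therefore, the measure of angle ∠EWP = 90°.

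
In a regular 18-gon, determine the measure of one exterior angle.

Each exterior angle of a regular n-gon is 360 / n.
For n = 18: 360 / 18 = 20 degrees.

20 degrees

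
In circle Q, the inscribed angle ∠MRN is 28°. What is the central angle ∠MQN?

By the inscribed angle theorem, the central angle is twice the inscribed angle.
Central angle = 2 × 28° = 56°

56°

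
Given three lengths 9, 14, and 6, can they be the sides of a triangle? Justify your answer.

Sort the sides: 6, 9, 14.
It suffices to check that the sum of the two smallest exceeds the largest:
6 + 9 = 15 > 14. ✓
Yes, a valid triangle can be formed.

Yes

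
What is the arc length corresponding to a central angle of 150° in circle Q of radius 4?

Arc length = 2πr × θ/360
= 2π × 4 × 5/12
= 10*pi/3

10*pi/3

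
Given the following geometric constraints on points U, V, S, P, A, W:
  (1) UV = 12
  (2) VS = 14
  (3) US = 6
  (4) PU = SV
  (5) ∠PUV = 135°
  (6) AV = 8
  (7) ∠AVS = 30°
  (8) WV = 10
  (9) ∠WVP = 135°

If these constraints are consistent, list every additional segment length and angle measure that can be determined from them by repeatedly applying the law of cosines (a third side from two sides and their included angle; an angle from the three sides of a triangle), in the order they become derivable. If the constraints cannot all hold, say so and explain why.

The constraints are consistent. Derivable facts, in order:
After 1 step:
- SA ≈ 8.12
- VP ≈ 24.03
- ∠SUV = 96.38°
- ∠SVU = 25.21°
- ∠USV = 58.41°
After 2 steps:
- PW ≈ 31.9
- ∠ASV = 29.49°
- ∠PVU = 24.32°
- ∠SAV = 120.51°
- ∠UPV = 20.68°
After 3 steps:
- ∠PWV = 32.19°
- ∠VPW = 12.81°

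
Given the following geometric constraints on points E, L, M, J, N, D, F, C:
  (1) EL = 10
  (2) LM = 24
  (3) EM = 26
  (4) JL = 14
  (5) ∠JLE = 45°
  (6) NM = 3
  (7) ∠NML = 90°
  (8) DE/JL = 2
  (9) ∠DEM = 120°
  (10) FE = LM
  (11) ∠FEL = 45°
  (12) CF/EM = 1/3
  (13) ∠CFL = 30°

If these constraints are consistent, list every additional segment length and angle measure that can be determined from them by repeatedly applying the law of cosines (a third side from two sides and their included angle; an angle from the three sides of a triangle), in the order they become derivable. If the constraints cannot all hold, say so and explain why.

The constraints are consistent. Derivable facts, in order:
After 1 step:
- EJ ≈ 9.9
- LF ≈ 18.35
- LN = 3·√65
- MD ≈ 46.78
- ∠ELM = 90°
- ∠EML = 22.62°
- ∠LEM = 67.38°
After 2 steps:
- LC ≈ 11.67
- ∠DME = 31.22°
- ∠EDM = 28.78°
- ∠EFL = 22.67°
- ∠EJL = 45.58°
- ∠ELF = 112.33°
- ∠JEL = 89.42°
- ∠LNM = 82.87°
- ∠MLN = 7.13°
After 3 steps:
- ∠CLF = 21.79°
- ∠FCL = 128.21°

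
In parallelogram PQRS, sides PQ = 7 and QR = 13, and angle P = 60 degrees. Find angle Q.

In a parallelogram, consecutive angles are supplementary (sum to 180°).
angle Q = 180 - angle P
angle Q = 180 - 60
angle Q = 120 degrees

120 degrees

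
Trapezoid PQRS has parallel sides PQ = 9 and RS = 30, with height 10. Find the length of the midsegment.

The midsegment (median) of a trapezoid connects the midpoints of the non-parallel sides.
Its length is the average of the two bases: (9 + 30) / 2 = 39/2.

39/2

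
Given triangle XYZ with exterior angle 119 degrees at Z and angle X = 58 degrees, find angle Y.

angle Y = 119 - 58 = 61 degrees (exterior angle theorem).

61 degrees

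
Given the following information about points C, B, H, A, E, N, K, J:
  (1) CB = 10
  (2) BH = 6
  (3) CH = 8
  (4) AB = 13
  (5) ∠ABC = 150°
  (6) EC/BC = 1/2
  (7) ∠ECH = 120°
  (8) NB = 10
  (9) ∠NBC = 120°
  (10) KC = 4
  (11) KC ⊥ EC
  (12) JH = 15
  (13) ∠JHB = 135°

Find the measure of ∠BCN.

Step 1: By the law of cosines on triangle CBN: CN² = 10² + 10² − 2·10·10·cos(120°) = 300, so CN = 10·√3.
Step 2: By the inverse law of cosines on triangle BCN: cos(∠BCN) = (10² + (10·√3)² − 10²) / (2·10·10·√3) = 300/346.41 = 0.866, so ∠BCN = 30°.

Therefore, the measure of angle ∠BCN = 30°.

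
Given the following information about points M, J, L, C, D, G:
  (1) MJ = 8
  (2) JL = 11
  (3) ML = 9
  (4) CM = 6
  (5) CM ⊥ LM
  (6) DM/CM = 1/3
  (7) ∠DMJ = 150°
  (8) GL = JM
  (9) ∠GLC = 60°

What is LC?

Step 1: By the law of cosines on triangle LMC: LC² = 9² + 6² − 2·9·6·cos(90°) = 117, so LC = 3·√13.

Therefore, the length of LC = 3·√13.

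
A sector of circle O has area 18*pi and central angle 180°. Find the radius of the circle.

r² = 360 × 18*pi / (π × 180) = 36, so r = 6.

6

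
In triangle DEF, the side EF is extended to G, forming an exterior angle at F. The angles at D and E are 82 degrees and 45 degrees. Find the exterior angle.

The interior angle at F is 180 - 82 - 45 = 53 degrees.
The exterior angle and interior angle at F are supplementary:
Exterior angle = 180 - 53 = 127 degrees.

127 degrees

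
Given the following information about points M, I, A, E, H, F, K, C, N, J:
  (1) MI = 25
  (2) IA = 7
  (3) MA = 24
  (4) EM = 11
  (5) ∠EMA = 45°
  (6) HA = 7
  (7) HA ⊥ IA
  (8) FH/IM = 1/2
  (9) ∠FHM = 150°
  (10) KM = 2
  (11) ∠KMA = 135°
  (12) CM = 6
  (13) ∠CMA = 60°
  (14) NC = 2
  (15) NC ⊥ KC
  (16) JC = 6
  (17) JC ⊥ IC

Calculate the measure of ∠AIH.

Step 1: By the law of cosines on triangle IAH: IH² = 7² + 7² − 2·7·7·cos(90°) = 98, so IH = 7·√2.
Step 2: By the inverse law of cosines on triangle AIH: cos(∠AIH) = (7² + (7·√2)² − 7²) / (2·7·7·√2) = 98/138.59 = 0.7071, so ∠AIH = 45°.

Therefore, the measure of angle ∠AIH = 45°.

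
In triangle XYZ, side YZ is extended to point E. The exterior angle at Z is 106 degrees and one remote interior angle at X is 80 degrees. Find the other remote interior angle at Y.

angle Y = 106 - 80 = 26 degrees (exterior angle theorem).

26 degrees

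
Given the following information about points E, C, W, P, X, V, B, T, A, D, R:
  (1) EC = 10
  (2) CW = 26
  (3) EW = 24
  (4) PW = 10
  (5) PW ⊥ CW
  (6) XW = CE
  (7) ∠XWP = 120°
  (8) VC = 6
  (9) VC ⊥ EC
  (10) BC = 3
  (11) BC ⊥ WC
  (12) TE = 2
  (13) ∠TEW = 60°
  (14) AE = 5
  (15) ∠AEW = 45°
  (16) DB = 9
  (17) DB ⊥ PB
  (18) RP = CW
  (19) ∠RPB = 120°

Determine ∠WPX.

From the given relations: XW = CE = 10.
Step 1: By the law of cosines on triangle PWX: PX² = 10² + 10² − 2·10·10·cos(120°) = 300, so PX = 10·√3.
Step 2: By the inverse law of cosines on triangle WPX: cos(∠WPX) = (10² + (10·√3)² − 10²) / (2·10·10·√3) = 300/346.41 = 0.866, so ∠WPX = 30°.

Therefore, the measure of angle ∠WPX = 30°.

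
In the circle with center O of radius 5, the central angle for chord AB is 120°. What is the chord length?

Chord length = 2r sin(θ/2)
= 2 × 5 × sin(120°/2)
= 2 × 5 × sin(60°)
= 5*sqrt(3)

5*sqrt(3)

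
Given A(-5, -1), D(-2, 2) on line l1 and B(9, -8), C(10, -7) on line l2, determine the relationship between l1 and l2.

Slope of line 1: m1 = (2 - -1)/(-2 - -5) = 3/3 = 1
Slope of line 2: m2 = (-7 - -8)/(10 - 9) = 1/1 = 1
m1 = m2, so the lines are parallel.

Parallel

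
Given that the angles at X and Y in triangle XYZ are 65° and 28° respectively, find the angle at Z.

angle Z = 180 - 65 - 28 = 87 degrees.

87 degrees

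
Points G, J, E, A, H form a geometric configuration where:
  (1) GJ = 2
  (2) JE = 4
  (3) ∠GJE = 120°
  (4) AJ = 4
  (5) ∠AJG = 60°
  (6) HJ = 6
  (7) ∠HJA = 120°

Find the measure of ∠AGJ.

Step 1: By the law of cosines on triangle GJA: GA² = 2² + 4² − 2·2·4·cos(60°) = 12, so GA = 2·√3.
Step 2: By the inverse law of cosines on triangle AGJ: cos(∠AGJ) = ((2·√3)² + 2² − 4²) / (2·2·√3·2) = 0/13.86 = 0, so ∠AGJ = 90°.

Therefore, the measure of angle ∠AGJ = 90°.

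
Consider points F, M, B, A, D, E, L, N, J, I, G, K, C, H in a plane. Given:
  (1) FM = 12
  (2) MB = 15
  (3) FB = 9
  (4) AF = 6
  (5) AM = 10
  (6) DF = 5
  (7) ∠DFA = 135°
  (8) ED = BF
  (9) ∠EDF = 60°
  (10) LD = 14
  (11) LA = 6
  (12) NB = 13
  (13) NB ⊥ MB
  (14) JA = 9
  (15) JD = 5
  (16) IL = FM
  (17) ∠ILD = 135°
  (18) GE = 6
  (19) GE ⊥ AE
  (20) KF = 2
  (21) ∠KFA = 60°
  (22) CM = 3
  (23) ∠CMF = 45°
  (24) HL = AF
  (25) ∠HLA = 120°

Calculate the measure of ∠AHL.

From the given relations: HL = AF = 6.
Step 1: By the law of cosines on triangle HLA: HA² = 6² + 6² − 2·6·6·cos(120°) = 108, so HA = 6·√3.
Step 2: By the inverse law of cosines on triangle AHL: cos(∠AHL) = ((6·√3)² + 6² − 6²) / (2·6·√3·6) = 108/124.71 = 0.866, so ∠AHL = 30°.

Therefore, the measure of angle ∠AHL = 30°.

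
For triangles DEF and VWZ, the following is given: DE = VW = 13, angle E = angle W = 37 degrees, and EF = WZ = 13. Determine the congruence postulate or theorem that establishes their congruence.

The given information provides:
DE = VW = 13, angle E = angle W = 37 degrees, and EF = WZ = 13
This matches the SAS congruence theorem.
Two pairs of corresponding sides and the included angle are equal (Side-Angle-Side).

SAS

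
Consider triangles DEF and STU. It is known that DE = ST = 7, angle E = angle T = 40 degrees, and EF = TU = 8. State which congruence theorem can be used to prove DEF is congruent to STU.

The given information matches SAS: Two pairs of corresponding sides and the included angle are equal (Side-Angle-Side).

SAS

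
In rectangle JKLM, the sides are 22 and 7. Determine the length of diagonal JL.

A rectangle's diagonal splits it into two right triangles, with the diagonal as the hypotenuse.
By the Pythagorean theorem, d^2 = 22^2 + 7^2 = 533.
Therefore d = sqrt(533).

sqrt(533)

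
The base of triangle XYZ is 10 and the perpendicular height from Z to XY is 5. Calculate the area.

Area = (1/2) * base * height
Area = (1/2) * 10 * 5
Area = 25

25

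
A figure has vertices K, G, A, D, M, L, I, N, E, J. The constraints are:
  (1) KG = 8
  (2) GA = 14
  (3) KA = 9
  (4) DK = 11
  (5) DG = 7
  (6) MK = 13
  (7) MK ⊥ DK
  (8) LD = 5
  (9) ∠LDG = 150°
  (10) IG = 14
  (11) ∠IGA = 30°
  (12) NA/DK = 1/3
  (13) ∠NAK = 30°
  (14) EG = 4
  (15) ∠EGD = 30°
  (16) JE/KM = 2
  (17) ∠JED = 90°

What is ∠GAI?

Step 1: By the law of cosines on triangle AGI: AI² = 14² + 14² − 2·14·14·cos(30°) = 52.52, so AI ≈ 7.25.
Step 2: By the inverse law of cosines on triangle GAI: cos(∠GAI) = (14² + 7.25² − 14²) / (2·14·7.25) = 52.52/202.91 = 0.2588, so ∠GAI = 75°.

Therefore, the measure of angle ∠GAI = 75°.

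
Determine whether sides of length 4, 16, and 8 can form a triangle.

Check the triangle inequality: 4 + 8 = 12 ≤ 16.
Since the sum of two sides does not exceed the third, no triangle can be formed.

No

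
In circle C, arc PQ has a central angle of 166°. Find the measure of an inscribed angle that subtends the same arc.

An inscribed angle intercepts an arc from a point on the circle, while the central angle intercepts the same arc from the center.
The inscribed angle is always half the central angle: 166° / 2 = 83°.

83°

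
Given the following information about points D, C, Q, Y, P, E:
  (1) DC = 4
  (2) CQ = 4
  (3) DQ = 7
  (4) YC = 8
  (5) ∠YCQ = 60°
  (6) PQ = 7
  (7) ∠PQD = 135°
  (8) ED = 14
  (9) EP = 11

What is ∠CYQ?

Step 1: By the law of cosines on triangle YCQ: YQ² = 8² + 4² − 2·8·4·cos(60°) = 48, so YQ = 4·√3.
Step 2: By the inverse law of cosines on triangle CYQ: cos(∠CYQ) = (8² + (4·√3)² − 4²) / (2·8·4·√3) = 96/110.85 = 0.866, so ∠CYQ = 30°.

Therefore, the measure of angle ∠CYQ = 30°.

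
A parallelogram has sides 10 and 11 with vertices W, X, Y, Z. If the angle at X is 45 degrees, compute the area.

Area = a * b * sin(theta)
Area = 10 * 11 * sin(45 degrees)
Area = 110 * sqrt(2)/2
Area = 55*sqrt(2)

55*sqrt(2)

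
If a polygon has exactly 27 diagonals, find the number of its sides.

Using d = n(n - 3)/2, we solve 27 = n(n - 3)/2.
So n(n - 3) = 54.
Testing n = 9: 9 * 6 = 54 = 54. Correct.
The polygon has 9 sides.

9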